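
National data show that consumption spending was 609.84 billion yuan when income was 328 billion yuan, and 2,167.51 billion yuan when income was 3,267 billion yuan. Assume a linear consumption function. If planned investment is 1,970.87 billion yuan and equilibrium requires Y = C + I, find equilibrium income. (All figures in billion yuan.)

MPC = (2167.51 − 609.84)/(3267 − 328) = 1557.67/2939 = 0.53
a = 609.84 − 0.53(328) = 436
Equilibrium: Y = 436 + 0.53Y + 1970.87
0.47Y = 2406.87, so Y = 2406.87/0.47 = 5121

Y = 5121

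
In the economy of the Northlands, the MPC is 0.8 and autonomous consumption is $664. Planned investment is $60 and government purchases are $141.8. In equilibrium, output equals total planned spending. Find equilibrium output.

Y = 4329

Y = C + I + G = 664 + 0.8Y + 60 + 141.8
Y − 0.8Y = 865.8
0.2Y = 865.8, so Y = 865.8/0.2 = 4329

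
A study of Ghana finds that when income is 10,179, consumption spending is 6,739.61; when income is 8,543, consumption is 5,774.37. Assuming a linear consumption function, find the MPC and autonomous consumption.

MPC = ΔC/ΔY = (6739.61 − 5774.37)/(10179 − 8543) = 965.24/1636 = 0.59
a = C − MPC·Y = 5774.37 − 0.59(8543) = 5774.37 − 5040.37 = 734

MPC = 0.59; a = 734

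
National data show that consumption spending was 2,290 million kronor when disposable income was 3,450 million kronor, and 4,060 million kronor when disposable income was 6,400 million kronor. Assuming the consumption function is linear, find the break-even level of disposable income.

Y = 550

MPC = (4060 − 2290)/(6400 − 3450) = 1770/2950 = 0.6
a = 2290 − 0.6(3450) = 2290 − 2070 = 220
Break-even: Y = a/(1−MPC) = 220/0.4 = 550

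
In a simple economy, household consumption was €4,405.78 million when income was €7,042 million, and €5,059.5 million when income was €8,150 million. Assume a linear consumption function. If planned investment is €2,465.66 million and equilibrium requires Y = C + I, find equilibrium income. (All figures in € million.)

MPC = (5059.5 − 4405.78)/(8150 − 7042) = 653.72/1108 = 0.59
a = 4405.78 − 0.59(7042) = 251
Equilibrium: Y = 251 + 0.59Y + 2465.66
0.41Y = 2716.66, so Y = 2716.66/0.41 = 6626

Y = 6626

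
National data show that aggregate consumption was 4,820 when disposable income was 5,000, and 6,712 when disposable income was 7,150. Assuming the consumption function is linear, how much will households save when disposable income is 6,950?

S = 414

MPC = (6712 − 4820)/(7150 − 5000) = 1892/2150 = 0.88
a = 4820 − 0.88(5000) = 4820 − 4400 = 420
C = 420 + 0.88(6950) = 6536
S = 6950 − 6536 = 414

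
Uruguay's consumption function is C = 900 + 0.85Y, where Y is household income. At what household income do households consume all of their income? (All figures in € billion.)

Y = 6000

At break-even, C = Y: 900 + 0.85Y = Y
0.15Y = 900, so Y = 900/0.15 = 6000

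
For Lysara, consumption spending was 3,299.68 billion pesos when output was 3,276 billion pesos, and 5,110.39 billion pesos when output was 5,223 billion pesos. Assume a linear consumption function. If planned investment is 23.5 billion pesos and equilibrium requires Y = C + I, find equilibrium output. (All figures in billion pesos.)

Y = 3950

MPC = (5110.39 − 3299.68)/(5223 − 3276) = 1810.71/1947 = 0.93
a = 3299.68 − 0.93(3276) = 253
Equilibrium: Y = 253 + 0.93Y + 23.5
0.07Y = 276.5, so Y = 276.5/0.07 = 3950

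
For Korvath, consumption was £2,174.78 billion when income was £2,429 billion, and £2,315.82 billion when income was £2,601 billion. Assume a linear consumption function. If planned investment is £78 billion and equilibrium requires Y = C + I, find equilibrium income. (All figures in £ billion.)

Y = 1450

MPC = (2315.82 − 2174.78)/(2601 − 2429) = 141.04/172 = 0.82
a = 2174.78 − 0.82(2429) = 183
Equilibrium: Y = 183 + 0.82Y + 78
0.18Y = 261, so Y = 261/0.18 = 1450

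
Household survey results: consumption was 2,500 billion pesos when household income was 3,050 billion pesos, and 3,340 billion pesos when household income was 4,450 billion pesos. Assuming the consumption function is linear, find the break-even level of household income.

Y = 1675

MPC = (3340 − 2500)/(4450 − 3050) = 840/1400 = 0.6
a = 2500 − 0.6(3050) = 2500 − 1830 = 670
Break-even: Y = a/(1−MPC) = 670/0.4 = 1675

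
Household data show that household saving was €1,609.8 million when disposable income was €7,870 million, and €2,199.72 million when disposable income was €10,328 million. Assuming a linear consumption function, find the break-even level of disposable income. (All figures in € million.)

Y = 1162.5

MPS = ΔS/ΔY = (2199.72 − 1609.8)/(10328 − 7870) = 589.92/2458 = 0.24
MPC = 1 − MPS = 0.76
From S(7870) = 1609.8: −a + 0.24(7870) = 1609.8, so a = 1888.8 − 1609.8 = 279
Break-even (S = 0): Y = a/MPS = 279/0.24 = 1162.5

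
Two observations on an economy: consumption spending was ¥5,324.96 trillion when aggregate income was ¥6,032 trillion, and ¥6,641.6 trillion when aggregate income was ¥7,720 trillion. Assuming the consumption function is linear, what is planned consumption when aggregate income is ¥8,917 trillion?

C = 7575.26

MPC = (6641.6 − 5324.96)/(7720 − 6032) = 1316.64/1688 = 0.78
a = 5324.96 − 0.78(6032) = 5324.96 − 4704.96 = 620
C = 620 + 0.78(8917) = 620 + 6955.26 = 7575.26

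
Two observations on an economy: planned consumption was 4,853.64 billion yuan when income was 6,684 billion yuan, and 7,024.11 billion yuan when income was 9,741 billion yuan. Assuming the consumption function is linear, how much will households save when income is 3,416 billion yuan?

MPC = (7024.11 − 4853.64)/(9741 − 6684) = 2170.47/3057 = 0.71
a = 4853.64 − 0.71(6684) = 4853.64 − 4745.64 = 108
C = 108 + 0.71(3416) = 2533.36
S = 3416 − 2533.36 = 882.64

S = 882.64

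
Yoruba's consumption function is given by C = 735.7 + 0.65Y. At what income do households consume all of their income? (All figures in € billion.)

Y = 2102

At break-even, C = Y: 735.7 + 0.65Y = Y
0.35Y = 735.7, so Y = 735.7/0.35 = 2102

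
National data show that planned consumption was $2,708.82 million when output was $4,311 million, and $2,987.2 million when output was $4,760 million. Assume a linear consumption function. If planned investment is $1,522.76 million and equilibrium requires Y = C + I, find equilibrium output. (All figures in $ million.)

Y = 4102

MPC = (2987.2 − 2708.82)/(4760 − 4311) = 278.38/449 = 0.62
a = 2708.82 − 0.62(4311) = 36
Equilibrium: Y = 36 + 0.62Y + 1522.76
0.38Y = 1558.76, so Y = 1558.76/0.38 = 4102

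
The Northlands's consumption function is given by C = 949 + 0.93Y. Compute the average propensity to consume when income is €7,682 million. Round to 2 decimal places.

C = 949 + 0.93(7682) = 8093.26
APC = C/Y = 8093.26/7682 = 1.05

APC = 1.05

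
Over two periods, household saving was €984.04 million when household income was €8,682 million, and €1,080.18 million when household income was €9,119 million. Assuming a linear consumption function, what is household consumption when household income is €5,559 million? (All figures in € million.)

C = 5262.02

MPS = ΔS/ΔY = (1080.18 − 984.04)/(9119 − 8682) = 96.14/437 = 0.22
MPC = 1 − MPS = 0.78
Autonomous saving = 984.04 − 0.22(8682) = -926, so a = 926
C = 926 + 0.78(5559) = 926 + 4336.02 = 5262.02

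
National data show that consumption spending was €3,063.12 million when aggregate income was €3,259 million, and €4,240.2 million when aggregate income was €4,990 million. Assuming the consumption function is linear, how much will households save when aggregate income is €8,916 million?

MPC = (4240.2 − 3063.12)/(4990 − 3259) = 1177.08/1731 = 0.68
a = 3063.12 − 0.68(3259) = 3063.12 − 2216.12 = 847
C = 847 + 0.68(8916) = 6909.88
S = 8916 − 6909.88 = 2006.12

S = 2006.12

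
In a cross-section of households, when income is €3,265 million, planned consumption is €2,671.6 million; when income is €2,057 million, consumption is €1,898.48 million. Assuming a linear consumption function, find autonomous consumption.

a = 582

MPC = ΔC/ΔY = (2671.6 − 1898.48)/(3265 − 2057) = 773.12/1208 = 0.64
a = C − MPC·Y = 1898.48 − 0.64(2057) = 1898.48 − 1316.48 = 582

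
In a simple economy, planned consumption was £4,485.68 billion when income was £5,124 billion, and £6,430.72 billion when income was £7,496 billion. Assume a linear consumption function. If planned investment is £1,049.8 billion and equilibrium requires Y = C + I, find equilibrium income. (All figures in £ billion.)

MPC = (6430.72 − 4485.68)/(7496 − 5124) = 1945.04/2372 = 0.82
a = 4485.68 − 0.82(5124) = 284
Equilibrium: Y = 284 + 0.82Y + 1049.8
0.18Y = 1333.8, so Y = 1333.8/0.18 = 7410

Y = 7410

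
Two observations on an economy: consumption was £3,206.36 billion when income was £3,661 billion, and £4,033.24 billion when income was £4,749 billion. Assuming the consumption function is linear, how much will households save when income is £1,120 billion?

MPC = (4033.24 − 3206.36)/(4749 − 3661) = 826.88/1088 = 0.76
a = 3206.36 − 0.76(3661) = 3206.36 − 2782.36 = 424
C = 424 + 0.76(1120) = 1275.2
S = 1120 − 1275.2 = -155.2

S = -155.2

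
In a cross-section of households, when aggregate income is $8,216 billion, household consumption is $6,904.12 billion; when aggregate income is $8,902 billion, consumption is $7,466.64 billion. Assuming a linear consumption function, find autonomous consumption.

a = 167

MPC = ΔC/ΔY = (7466.64 − 6904.12)/(8902 − 8216) = 562.52/686 = 0.82
a = C − MPC·Y = 6904.12 − 0.82(8216) = 6904.12 − 6737.12 = 167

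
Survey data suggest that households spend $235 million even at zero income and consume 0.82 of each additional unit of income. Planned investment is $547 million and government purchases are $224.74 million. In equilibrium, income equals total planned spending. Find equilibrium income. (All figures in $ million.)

Y = 5593

Y = C + I + G = 235 + 0.82Y + 547 + 224.74
Y − 0.82Y = 1006.74
0.18Y = 1006.74, so Y = 1006.74/0.18 = 5593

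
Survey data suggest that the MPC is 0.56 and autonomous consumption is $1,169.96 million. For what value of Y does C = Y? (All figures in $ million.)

At break-even, C = Y: 1169.96 + 0.56Y = Y
0.44Y = 1169.96, so Y = 1169.96/0.44 = 2659

Y = 2659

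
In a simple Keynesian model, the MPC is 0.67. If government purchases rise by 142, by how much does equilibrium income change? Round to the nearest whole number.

The multiplier is 1/(1 − MPC) = 1/0.33.
ΔY = 142/0.33 = 430.30 ≈ 430

ΔY ≈ 430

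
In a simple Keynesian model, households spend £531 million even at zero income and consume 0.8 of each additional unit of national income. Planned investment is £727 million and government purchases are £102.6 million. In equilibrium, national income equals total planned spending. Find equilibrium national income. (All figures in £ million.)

Y = 6803

Y = C + I + G = 531 + 0.8Y + 727 + 102.6
Y − 0.8Y = 1360.6
0.2Y = 1360.6, so Y = 1360.6/0.2 = 6803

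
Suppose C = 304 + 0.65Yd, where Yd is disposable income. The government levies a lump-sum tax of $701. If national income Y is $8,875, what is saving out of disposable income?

S = 2556.9

Yd = Y − T = 8875 − 701 = 8174
C = 304 + 0.65(8174) = 304 + 5313.1 = 5617.1
S = Yd − C = 8174 − 5617.1 = 2556.9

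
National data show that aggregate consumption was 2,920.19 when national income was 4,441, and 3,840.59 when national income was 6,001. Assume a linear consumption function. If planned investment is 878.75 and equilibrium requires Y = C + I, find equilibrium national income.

MPC = (3840.59 − 2920.19)/(6001 − 4441) = 920.4/1560 = 0.59
a = 2920.19 − 0.59(4441) = 300
Equilibrium: Y = 300 + 0.59Y + 878.75
0.41Y = 1178.75, so Y = 1178.75/0.41 = 2875

Y = 2875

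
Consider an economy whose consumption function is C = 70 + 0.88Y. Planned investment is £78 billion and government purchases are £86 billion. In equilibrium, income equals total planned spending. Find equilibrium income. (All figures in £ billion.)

Y = 1950

Y = C + I + G = 70 + 0.88Y + 78 + 86
Y − 0.88Y = 234
0.12Y = 234, so Y = 234/0.12 = 1950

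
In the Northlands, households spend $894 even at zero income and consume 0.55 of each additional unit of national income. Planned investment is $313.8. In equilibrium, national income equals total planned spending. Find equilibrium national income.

Y = 2684

Y = C + I = 894 + 0.55Y + 313.8
Y − 0.55Y = 1207.8
0.45Y = 1207.8, so Y = 1207.8/0.45 = 2684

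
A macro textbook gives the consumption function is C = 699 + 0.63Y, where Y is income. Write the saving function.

S = -699 + 0.37Y

S = Y − C = Y − (699 + 0.63Y) = -699 + (1 − 0.63)Y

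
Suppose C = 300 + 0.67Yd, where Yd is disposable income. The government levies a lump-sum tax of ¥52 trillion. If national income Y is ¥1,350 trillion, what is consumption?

C = 1169.66

Yd = Y − T = 1350 − 52 = 1298
C = 300 + 0.67(1298) = 300 + 869.66 = 1169.66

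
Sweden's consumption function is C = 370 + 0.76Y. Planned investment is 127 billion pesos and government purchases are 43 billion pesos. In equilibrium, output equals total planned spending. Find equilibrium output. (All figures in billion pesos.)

Y = 2250

Y = C + I + G = 370 + 0.76Y + 127 + 43
Y − 0.76Y = 540
0.24Y = 540, so Y = 540/0.24 = 2250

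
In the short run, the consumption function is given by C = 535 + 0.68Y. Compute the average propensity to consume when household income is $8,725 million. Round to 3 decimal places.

APC = 0.741

C = 535 + 0.68(8725) = 6468
APC = C/Y = 6468/8725 = 0.741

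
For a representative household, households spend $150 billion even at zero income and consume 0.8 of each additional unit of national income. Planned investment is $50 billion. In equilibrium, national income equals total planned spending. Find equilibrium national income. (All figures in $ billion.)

Y = C + I = 150 + 0.8Y + 50
Y − 0.8Y = 200
0.2Y = 200, so Y = 200/0.2 = 1000

Y = 1000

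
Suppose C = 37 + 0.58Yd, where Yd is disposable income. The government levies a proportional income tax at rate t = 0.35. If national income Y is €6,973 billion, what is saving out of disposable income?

S = 1866.629

Yd = (1 − 0.35)(6973) = 0.65(6973) = 4532.45
C = 37 + 0.58(4532.45) = 37 + 2628.821 = 2665.821
S = Yd − C = 4532.45 − 2665.821 = 1866.629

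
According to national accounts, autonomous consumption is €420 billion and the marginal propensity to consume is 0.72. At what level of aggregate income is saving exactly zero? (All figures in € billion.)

Y = 1500

At break-even, C = Y: 420 + 0.72Y = Y
0.28Y = 420, so Y = 420/0.28 = 1500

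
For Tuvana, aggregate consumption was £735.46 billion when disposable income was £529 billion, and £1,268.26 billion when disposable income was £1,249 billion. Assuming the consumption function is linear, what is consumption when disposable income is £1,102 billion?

C = 1159.48

MPC = (1268.26 − 735.46)/(1249 − 529) = 532.8/720 = 0.74
a = 735.46 − 0.74(529) = 735.46 − 391.46 = 344
C = 344 + 0.74(1102) = 344 + 815.48 = 1159.48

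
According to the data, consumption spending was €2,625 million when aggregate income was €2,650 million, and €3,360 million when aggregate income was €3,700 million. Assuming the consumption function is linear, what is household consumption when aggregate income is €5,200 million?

C = 4410

MPC = (3360 − 2625)/(3700 − 2650) = 735/1050 = 0.7
a = 2625 − 0.7(2650) = 2625 − 1855 = 770
C = 770 + 0.7(5200) = 770 + 3640 = 4410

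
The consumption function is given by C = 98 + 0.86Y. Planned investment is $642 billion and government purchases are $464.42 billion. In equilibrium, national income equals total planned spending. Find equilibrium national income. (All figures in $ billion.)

Y = 8603

Y = C + I + G = 98 + 0.86Y + 642 + 464.42
Y − 0.86Y = 1204.42
0.14Y = 1204.42, so Y = 1204.42/0.14 = 8603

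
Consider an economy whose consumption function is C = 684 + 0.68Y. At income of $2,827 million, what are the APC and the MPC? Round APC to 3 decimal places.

APC = 0.922; MPC = 0.68

MPC = 0.68 (the slope of the consumption function)
C = 684 + 0.68(2827) = 2606.36, so APC = 2606.36/2827 = 0.922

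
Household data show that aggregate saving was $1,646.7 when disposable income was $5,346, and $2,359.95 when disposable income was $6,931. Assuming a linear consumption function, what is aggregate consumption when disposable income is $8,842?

C = 5622.1

MPS = ΔS/ΔY = (2359.95 − 1646.7)/(6931 − 5346) = 713.25/1585 = 0.45
MPC = 1 − MPS = 0.55
Autonomous saving = 1646.7 − 0.45(5346) = -759, so a = 759
C = 759 + 0.55(8842) = 759 + 4863.1 = 5622.1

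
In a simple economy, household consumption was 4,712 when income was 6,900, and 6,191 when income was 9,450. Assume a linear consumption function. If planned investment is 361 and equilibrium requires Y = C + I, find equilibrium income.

Y = 2550

MPC = (6191 − 4712)/(9450 − 6900) = 1479/2550 = 0.58
a = 4712 − 0.58(6900) = 710
Equilibrium: Y = 710 + 0.58Y + 361
0.42Y = 1071, so Y = 1071/0.42 = 2550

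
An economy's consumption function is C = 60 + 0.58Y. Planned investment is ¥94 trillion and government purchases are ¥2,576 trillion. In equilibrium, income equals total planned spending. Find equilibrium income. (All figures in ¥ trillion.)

Y = C + I + G = 60 + 0.58Y + 94 + 2576
Y − 0.58Y = 2730
0.42Y = 2730, so Y = 2730/0.42 = 6500

Y = 6500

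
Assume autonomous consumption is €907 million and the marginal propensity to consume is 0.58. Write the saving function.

S = -907 + 0.42Y

S = Y − C = Y − (907 + 0.58Y) = -907 + (1 − 0.58)Y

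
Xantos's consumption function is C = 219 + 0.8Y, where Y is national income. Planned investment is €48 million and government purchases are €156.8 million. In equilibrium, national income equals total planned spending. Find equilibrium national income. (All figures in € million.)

Y = 2119

Y = C + I + G = 219 + 0.8Y + 48 + 156.8
Y − 0.8Y = 423.8
0.2Y = 423.8, so Y = 423.8/0.2 = 2119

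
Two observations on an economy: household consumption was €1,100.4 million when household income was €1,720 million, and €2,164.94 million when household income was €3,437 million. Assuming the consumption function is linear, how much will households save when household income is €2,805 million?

MPC = (2164.94 − 1100.4)/(3437 − 1720) = 1064.54/1717 = 0.62
a = 1100.4 − 0.62(1720) = 1100.4 − 1066.4 = 34
C = 34 + 0.62(2805) = 1773.1
S = 2805 − 1773.1 = 1031.9

S = 1031.9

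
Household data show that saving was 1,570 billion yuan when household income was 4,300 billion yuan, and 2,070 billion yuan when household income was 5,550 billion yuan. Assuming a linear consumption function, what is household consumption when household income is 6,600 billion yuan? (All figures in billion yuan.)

MPS = ΔS/ΔY = (2070 − 1570)/(5550 − 4300) = 500/1250 = 0.4
MPC = 1 − MPS = 0.6
Autonomous saving = 1570 − 0.4(4300) = -150, so a = 150
C = 150 + 0.6(6600) = 150 + 3960 = 4110

C = 4110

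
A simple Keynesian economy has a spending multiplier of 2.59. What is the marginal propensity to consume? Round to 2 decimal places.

MPC = 0.61

k = 1/(1 − MPC), so 1 − MPC = 1/k = 1/2.59 = 0.3861
MPC = 1 − 0.3861 = 0.61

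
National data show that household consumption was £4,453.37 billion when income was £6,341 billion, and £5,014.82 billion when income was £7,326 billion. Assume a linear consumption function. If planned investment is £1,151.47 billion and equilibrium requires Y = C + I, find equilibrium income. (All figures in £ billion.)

MPC = (5014.82 − 4453.37)/(7326 − 6341) = 561.45/985 = 0.57
a = 4453.37 − 0.57(6341) = 839
Equilibrium: Y = 839 + 0.57Y + 1151.47
0.43Y = 1990.47, so Y = 1990.47/0.43 = 4629

Y = 4629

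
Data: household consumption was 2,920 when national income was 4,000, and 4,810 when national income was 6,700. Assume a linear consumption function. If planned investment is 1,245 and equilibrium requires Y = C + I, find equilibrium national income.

Y = 4550

MPC = (4810 − 2920)/(6700 − 4000) = 1890/2700 = 0.7
a = 2920 − 0.7(4000) = 120
Equilibrium: Y = 120 + 0.7Y + 1245
0.3Y = 1365, so Y = 1365/0.3 = 4550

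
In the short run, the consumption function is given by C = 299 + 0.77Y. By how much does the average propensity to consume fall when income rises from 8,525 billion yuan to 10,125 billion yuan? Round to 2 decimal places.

At Y = 8525: C = 299 + 0.77(8525) = 6863.25, APC = 6863.25/8525 = 0.805
At Y = 10125: C = 8095.25, APC = 8095.25/10125 = 0.800
Fall in APC = 0.805 − 0.800 = 0.005 ≈ 0.01

ΔAPC = 0.01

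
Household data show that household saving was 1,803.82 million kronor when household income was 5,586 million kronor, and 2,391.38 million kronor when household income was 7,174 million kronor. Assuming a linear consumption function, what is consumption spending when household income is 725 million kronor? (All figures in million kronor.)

MPS = ΔS/ΔY = (2391.38 − 1803.82)/(7174 − 5586) = 587.56/1588 = 0.37
MPC = 1 − MPS = 0.63
Autonomous saving = 1803.82 − 0.37(5586) = -263, so a = 263
C = 263 + 0.63(725) = 263 + 456.75 = 719.75

C = 719.75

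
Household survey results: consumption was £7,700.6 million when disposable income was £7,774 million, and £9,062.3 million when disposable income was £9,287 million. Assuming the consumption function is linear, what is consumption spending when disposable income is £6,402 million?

MPC = (9062.3 − 7700.6)/(9287 − 7774) = 1361.7/1513 = 0.9
a = 7700.6 − 0.9(7774) = 7700.6 − 6996.6 = 704
C = 704 + 0.9(6402) = 704 + 5761.8 = 6465.8

C = 6465.8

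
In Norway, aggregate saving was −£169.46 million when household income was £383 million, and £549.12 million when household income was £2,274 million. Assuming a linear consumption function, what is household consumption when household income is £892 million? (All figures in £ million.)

C = 868.04

MPS = ΔS/ΔY = (549.12 − (-169.46))/(2274 − 383) = 718.58/1891 = 0.38
MPC = 1 − MPS = 0.62
Autonomous saving = -169.46 − 0.38(383) = -315, so a = 315
C = 315 + 0.62(892) = 315 + 553.04 = 868.04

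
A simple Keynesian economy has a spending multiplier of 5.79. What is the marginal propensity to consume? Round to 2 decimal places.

k = 1/(1 − MPC), so 1 − MPC = 1/k = 1/5.79 = 0.1727
MPC = 1 − 0.1727 = 0.83

MPC = 0.83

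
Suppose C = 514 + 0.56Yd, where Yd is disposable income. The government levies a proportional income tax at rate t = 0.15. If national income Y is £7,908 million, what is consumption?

C = 4278.208

Yd = (1 − 0.15)(7908) = 0.85(7908) = 6721.8
C = 514 + 0.56(6721.8) = 514 + 3764.208 = 4278.208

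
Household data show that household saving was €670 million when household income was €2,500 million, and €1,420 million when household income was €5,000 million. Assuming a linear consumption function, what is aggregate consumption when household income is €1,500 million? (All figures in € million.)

C = 1130

MPS = ΔS/ΔY = (1420 − 670)/(5000 − 2500) = 750/2500 = 0.3
MPC = 1 − MPS = 0.7
Autonomous saving = 670 − 0.3(2500) = -80, so a = 80
C = 80 + 0.7(1500) = 80 + 1050 = 1130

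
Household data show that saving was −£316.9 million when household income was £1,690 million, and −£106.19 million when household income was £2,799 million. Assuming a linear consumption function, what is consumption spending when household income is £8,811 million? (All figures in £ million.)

MPS = ΔS/ΔY = (-106.19 − (-316.9))/(2799 − 1690) = 210.71/1109 = 0.19
MPC = 1 − MPS = 0.81
Autonomous saving = -316.9 − 0.19(1690) = -638, so a = 638
C = 638 + 0.81(8811) = 638 + 7136.91 = 7774.91

C = 7774.91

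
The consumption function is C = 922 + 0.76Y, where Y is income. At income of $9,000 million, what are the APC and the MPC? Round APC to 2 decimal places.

APC = 0.86; MPC = 0.76

MPC = 0.76 (the slope of the consumption function)
C = 922 + 0.76(9000) = 7762, so APC = 7762/9000 = 0.86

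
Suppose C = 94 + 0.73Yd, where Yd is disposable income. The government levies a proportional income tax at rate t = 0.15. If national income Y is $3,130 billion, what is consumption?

C = 2036.165

Yd = (1 − 0.15)(3130) = 0.85(3130) = 2660.5
C = 94 + 0.73(2660.5) = 94 + 1942.165 = 2036.165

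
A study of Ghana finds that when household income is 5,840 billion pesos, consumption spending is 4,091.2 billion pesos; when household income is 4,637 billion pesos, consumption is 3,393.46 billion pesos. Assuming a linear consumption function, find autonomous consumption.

MPC = ΔC/ΔY = (4091.2 − 3393.46)/(5840 − 4637) = 697.74/1203 = 0.58
a = C − MPC·Y = 3393.46 − 0.58(4637) = 3393.46 − 2689.46 = 704

a = 704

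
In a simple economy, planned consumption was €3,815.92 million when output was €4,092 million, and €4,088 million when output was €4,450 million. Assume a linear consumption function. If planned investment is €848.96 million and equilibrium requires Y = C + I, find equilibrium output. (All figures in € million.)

MPC = (4088 − 3815.92)/(4450 − 4092) = 272.08/358 = 0.76
a = 3815.92 − 0.76(4092) = 706
Equilibrium: Y = 706 + 0.76Y + 848.96
0.24Y = 1554.96, so Y = 1554.96/0.24 = 6479

Y = 6479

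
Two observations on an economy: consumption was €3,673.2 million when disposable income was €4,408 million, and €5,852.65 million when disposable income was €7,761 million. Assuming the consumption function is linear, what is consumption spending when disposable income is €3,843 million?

C = 3305.95

MPC = (5852.65 − 3673.2)/(7761 − 4408) = 2179.45/3353 = 0.65
a = 3673.2 − 0.65(4408) = 3673.2 − 2865.2 = 808
C = 808 + 0.65(3843) = 808 + 2497.95 = 3305.95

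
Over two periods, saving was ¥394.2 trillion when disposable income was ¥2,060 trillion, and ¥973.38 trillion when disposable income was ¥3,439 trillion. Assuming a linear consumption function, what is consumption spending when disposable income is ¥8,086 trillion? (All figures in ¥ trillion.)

C = 5160.88

MPS = ΔS/ΔY = (973.38 − 394.2)/(3439 − 2060) = 579.18/1379 = 0.42
MPC = 1 − MPS = 0.58
Autonomous saving = 394.2 − 0.42(2060) = -471, so a = 471
C = 471 + 0.58(8086) = 471 + 4689.88 = 5160.88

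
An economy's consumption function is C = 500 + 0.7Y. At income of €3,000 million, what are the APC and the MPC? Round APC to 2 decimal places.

MPC = 0.7 (the slope of the consumption function)
C = 500 + 0.7(3000) = 2600, so APC = 2600/3000 = 0.87

APC = 0.87; MPC = 0.7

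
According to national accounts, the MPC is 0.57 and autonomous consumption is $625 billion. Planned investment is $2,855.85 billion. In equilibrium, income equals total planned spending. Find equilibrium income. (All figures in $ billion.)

Y = 8095

Y = C + I = 625 + 0.57Y + 2855.85
Y − 0.57Y = 3480.85
0.43Y = 3480.85, so Y = 3480.85/0.43 = 8095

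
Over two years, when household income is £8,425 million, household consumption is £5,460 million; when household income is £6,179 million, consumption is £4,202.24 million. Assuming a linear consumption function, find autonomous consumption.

a = 742

MPC = ΔC/ΔY = (5460 − 4202.24)/(8425 − 6179) = 1257.76/2246 = 0.56
a = C − MPC·Y = 4202.24 − 0.56(6179) = 4202.24 − 3460.24 = 742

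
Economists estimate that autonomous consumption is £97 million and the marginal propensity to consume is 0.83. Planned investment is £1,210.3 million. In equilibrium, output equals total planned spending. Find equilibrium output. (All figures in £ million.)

Y = 7690

Y = C + I = 97 + 0.83Y + 1210.3
Y − 0.83Y = 1307.3
0.17Y = 1307.3, so Y = 1307.3/0.17 = 7690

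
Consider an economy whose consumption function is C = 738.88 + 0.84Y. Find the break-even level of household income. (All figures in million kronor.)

Y = 4618

At break-even, C = Y: 738.88 + 0.84Y = Y
0.16Y = 738.88, so Y = 738.88/0.16 = 4618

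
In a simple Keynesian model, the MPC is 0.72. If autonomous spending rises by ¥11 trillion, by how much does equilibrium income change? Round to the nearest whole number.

The multiplier is 1/(1 − MPC) = 1/0.28.
ΔY = 11/0.28 = 39.29 ≈ 39

ΔY ≈ 39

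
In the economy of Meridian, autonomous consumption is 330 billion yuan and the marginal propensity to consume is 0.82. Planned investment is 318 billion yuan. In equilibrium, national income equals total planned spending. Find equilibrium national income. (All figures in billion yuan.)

Y = C + I = 330 + 0.82Y + 318
Y − 0.82Y = 648
0.18Y = 648, so Y = 648/0.18 = 3600

Y = 3600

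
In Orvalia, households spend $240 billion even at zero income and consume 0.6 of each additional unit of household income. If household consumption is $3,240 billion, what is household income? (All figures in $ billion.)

240 + 0.6Y = 3240
0.6Y = 3000, so Y = 3000/0.6 = 5000

Y = 5000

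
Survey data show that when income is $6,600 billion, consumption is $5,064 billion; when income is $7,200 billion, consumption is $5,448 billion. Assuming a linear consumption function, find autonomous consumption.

MPC = ΔC/ΔY = (5448 − 5064)/(7200 − 6600) = 384/600 = 0.64
a = C − MPC·Y = 5064 − 0.64(6600) = 5064 − 4224 = 840

a = 840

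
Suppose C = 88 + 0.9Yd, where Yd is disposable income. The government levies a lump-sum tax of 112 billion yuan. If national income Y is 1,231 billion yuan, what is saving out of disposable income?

S = 23.9

Yd = Y − T = 1231 − 112 = 1119
C = 88 + 0.9(1119) = 88 + 1007.1 = 1095.1
S = Yd − C = 1119 − 1095.1 = 23.9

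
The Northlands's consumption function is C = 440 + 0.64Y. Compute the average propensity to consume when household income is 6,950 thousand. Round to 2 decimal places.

C = 440 + 0.64(6950) = 4888
APC = C/Y = 4888/6950 = 0.70

APC = 0.70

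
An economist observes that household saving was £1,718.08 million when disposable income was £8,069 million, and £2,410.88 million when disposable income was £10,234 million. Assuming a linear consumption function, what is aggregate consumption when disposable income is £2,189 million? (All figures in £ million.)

C = 2352.52

MPS = ΔS/ΔY = (2410.88 − 1718.08)/(10234 − 8069) = 692.8/2165 = 0.32
MPC = 1 − MPS = 0.68
Autonomous saving = 1718.08 − 0.32(8069) = -864, so a = 864
C = 864 + 0.68(2189) = 864 + 1488.52 = 2352.52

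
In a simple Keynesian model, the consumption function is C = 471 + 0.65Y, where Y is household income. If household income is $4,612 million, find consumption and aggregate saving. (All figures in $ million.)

C = 3468.8; S = 1143.2

C = 471 + 0.65(4612) = 471 + 2997.8 = 3468.8
S = Y − C = 4612 − 3468.8 = 1143.2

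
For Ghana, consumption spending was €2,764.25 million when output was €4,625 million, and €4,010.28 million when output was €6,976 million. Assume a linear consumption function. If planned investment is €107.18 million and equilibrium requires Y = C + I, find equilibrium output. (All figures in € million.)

MPC = (4010.28 − 2764.25)/(6976 − 4625) = 1246.03/2351 = 0.53
a = 2764.25 − 0.53(4625) = 313
Equilibrium: Y = 313 + 0.53Y + 107.18
0.47Y = 420.18, so Y = 420.18/0.47 = 894

Y = 894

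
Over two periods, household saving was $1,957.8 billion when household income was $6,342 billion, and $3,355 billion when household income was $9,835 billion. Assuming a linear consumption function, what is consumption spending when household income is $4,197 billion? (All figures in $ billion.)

C = 3097.2

MPS = ΔS/ΔY = (3355 − 1957.8)/(9835 − 6342) = 1397.2/3493 = 0.4
MPC = 1 − MPS = 0.6
Autonomous saving = 1957.8 − 0.4(6342) = -579, so a = 579
C = 579 + 0.6(4197) = 579 + 2518.2 = 3097.2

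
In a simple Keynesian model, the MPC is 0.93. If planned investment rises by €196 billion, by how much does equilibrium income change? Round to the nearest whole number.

The multiplier is 1/(1 − MPC) = 1/0.07.
ΔY = 196/0.07 = 2800.00 ≈ 2800

ΔY ≈ 2800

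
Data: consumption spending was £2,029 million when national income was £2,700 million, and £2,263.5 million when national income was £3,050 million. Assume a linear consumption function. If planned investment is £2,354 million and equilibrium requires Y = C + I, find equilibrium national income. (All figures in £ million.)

MPC = (2263.5 − 2029)/(3050 − 2700) = 234.5/350 = 0.67
a = 2029 − 0.67(2700) = 220
Equilibrium: Y = 220 + 0.67Y + 2354
0.33Y = 2574, so Y = 2574/0.33 = 7800

Y = 7800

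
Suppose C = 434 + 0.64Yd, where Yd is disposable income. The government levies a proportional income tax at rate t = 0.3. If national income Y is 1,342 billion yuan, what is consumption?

Yd = (1 − 0.3)(1342) = 0.7(1342) = 939.4
C = 434 + 0.64(939.4) = 434 + 601.216 = 1035.216

C = 1035.216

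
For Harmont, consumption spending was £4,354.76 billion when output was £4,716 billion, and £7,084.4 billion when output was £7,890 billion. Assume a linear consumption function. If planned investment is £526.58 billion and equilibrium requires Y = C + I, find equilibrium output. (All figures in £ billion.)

MPC = (7084.4 − 4354.76)/(7890 − 4716) = 2729.64/3174 = 0.86
a = 4354.76 − 0.86(4716) = 299
Equilibrium: Y = 299 + 0.86Y + 526.58
0.14Y = 825.58, so Y = 825.58/0.14 = 5897

Y = 5897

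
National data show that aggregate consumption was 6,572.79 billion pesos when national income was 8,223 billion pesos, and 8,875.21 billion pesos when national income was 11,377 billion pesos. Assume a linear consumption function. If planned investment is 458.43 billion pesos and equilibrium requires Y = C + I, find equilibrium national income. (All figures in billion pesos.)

Y = 3809

MPC = (8875.21 − 6572.79)/(11377 − 8223) = 2302.42/3154 = 0.73
a = 6572.79 − 0.73(8223) = 570
Equilibrium: Y = 570 + 0.73Y + 458.43
0.27Y = 1028.43, so Y = 1028.43/0.27 = 3809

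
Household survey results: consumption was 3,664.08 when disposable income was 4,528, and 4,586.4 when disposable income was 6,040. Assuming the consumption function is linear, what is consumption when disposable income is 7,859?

MPC = (4586.4 − 3664.08)/(6040 − 4528) = 922.32/1512 = 0.61
a = 3664.08 − 0.61(4528) = 3664.08 − 2762.08 = 902
C = 902 + 0.61(7859) = 902 + 4793.99 = 5695.99

C = 5695.99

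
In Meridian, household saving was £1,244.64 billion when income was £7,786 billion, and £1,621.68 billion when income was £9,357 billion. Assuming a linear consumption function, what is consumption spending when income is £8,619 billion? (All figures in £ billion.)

C = 7174.44

MPS = ΔS/ΔY = (1621.68 − 1244.64)/(9357 − 7786) = 377.04/1571 = 0.24
MPC = 1 − MPS = 0.76
Autonomous saving = 1244.64 − 0.24(7786) = -624, so a = 624
C = 624 + 0.76(8619) = 624 + 6550.44 = 7174.44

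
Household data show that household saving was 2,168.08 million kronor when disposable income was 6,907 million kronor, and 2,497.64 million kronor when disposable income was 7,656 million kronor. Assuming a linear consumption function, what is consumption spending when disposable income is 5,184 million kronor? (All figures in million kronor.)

MPS = ΔS/ΔY = (2497.64 − 2168.08)/(7656 − 6907) = 329.56/749 = 0.44
MPC = 1 − MPS = 0.56
Autonomous saving = 2168.08 − 0.44(6907) = -871, so a = 871
C = 871 + 0.56(5184) = 871 + 2903.04 = 3774.04

C = 3774.04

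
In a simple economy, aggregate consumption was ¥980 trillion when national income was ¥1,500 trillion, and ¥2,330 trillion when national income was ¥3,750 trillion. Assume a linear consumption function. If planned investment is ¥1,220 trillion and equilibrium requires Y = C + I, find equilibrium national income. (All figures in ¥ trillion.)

Y = 3250

MPC = (2330 − 980)/(3750 − 1500) = 1350/2250 = 0.6
a = 980 − 0.6(1500) = 80
Equilibrium: Y = 80 + 0.6Y + 1220
0.4Y = 1300, so Y = 1300/0.4 = 3250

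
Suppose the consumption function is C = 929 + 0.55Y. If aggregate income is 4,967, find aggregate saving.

C = 929 + 0.55(4967) = 929 + 2731.85 = 3660.85
S = Y − C = 4967 − 3660.85 = 1306.15

S = 1306.15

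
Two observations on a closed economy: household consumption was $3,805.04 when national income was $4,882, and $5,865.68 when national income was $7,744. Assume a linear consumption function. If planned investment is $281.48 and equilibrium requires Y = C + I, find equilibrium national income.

Y = 2041

MPC = (5865.68 − 3805.04)/(7744 − 4882) = 2060.64/2862 = 0.72
a = 3805.04 − 0.72(4882) = 290
Equilibrium: Y = 290 + 0.72Y + 281.48
0.28Y = 571.48, so Y = 571.48/0.28 = 2041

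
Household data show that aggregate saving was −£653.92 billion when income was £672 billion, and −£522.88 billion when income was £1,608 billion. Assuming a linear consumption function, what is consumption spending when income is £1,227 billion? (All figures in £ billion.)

MPS = ΔS/ΔY = (-522.88 − (-653.92))/(1608 − 672) = 131.04/936 = 0.14
MPC = 1 − MPS = 0.86
Autonomous saving = -653.92 − 0.14(672) = -748, so a = 748
C = 748 + 0.86(1227) = 748 + 1055.22 = 1803.22

C = 1803.22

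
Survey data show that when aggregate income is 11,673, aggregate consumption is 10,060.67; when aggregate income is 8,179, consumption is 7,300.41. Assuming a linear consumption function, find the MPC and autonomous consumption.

MPC = ΔC/ΔY = (10060.67 − 7300.41)/(11673 − 8179) = 2760.26/3494 = 0.79
a = C − MPC·Y = 7300.41 − 0.79(8179) = 7300.41 − 6461.41 = 839

MPC = 0.79; a = 839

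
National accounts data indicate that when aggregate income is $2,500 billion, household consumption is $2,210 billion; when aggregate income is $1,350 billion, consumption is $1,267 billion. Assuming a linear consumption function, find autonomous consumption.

a = 160

MPC = ΔC/ΔY = (2210 − 1267)/(2500 − 1350) = 943/1150 = 0.82
a = C − MPC·Y = 1267 − 0.82(1350) = 1267 − 1107 = 160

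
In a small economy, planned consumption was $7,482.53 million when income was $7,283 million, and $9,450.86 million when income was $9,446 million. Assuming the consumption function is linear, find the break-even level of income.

Y = 9500

MPC = (9450.86 − 7482.53)/(9446 − 7283) = 1968.33/2163 = 0.91
a = 7482.53 − 0.91(7283) = 7482.53 − 6627.53 = 855
Break-even: Y = a/(1−MPC) = 855/0.09 = 9500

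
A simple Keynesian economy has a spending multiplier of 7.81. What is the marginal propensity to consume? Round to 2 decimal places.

k = 1/(1 − MPC), so 1 − MPC = 1/k = 1/7.81 = 0.1280
MPC = 1 − 0.1280 = 0.87

MPC = 0.87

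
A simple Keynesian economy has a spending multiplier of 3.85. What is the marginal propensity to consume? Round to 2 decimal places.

MPC = 0.74

k = 1/(1 − MPC), so 1 − MPC = 1/k = 1/3.85 = 0.2597
MPC = 1 − 0.2597 = 0.74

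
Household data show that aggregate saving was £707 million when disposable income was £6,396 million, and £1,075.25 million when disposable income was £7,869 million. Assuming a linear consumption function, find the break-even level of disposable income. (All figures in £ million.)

Y = 3568

MPS = ΔS/ΔY = (1075.25 − 707)/(7869 − 6396) = 368.25/1473 = 0.25
MPC = 1 − MPS = 0.75
From S(6396) = 707: −a + 0.25(6396) = 707, so a = 1599 − 707 = 892
Break-even (S = 0): Y = a/MPS = 892/0.25 = 3568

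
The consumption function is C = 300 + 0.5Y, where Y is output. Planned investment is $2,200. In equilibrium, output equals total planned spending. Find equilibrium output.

Y = 5000

Y = C + I = 300 + 0.5Y + 2200
Y − 0.5Y = 2500
0.5Y = 2500, so Y = 2500/0.5 = 5000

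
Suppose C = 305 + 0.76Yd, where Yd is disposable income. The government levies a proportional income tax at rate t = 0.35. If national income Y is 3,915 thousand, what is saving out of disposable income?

Yd = (1 − 0.35)(3915) = 0.65(3915) = 2544.75
C = 305 + 0.76(2544.75) = 305 + 1934.01 = 2239.01
S = Yd − C = 2544.75 − 2239.01 = 305.74

S = 305.74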